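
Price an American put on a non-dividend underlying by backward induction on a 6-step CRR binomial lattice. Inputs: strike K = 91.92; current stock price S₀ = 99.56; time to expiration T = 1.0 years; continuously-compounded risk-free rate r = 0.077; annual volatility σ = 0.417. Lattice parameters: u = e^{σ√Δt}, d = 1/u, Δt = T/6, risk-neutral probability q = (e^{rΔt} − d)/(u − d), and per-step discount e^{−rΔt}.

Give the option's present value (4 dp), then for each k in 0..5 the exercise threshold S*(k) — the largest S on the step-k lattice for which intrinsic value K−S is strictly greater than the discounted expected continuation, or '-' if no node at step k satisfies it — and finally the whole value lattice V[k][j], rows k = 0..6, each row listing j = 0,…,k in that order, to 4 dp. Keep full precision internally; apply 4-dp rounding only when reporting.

params: Δt=0.16667 u=1.18559 d=0.84346 q=0.49529 e^(-rΔt)=0.98725
t_6 payoffs: 56.0707 41.5295 21.0901 0.0000 0.0000 0.0000 0.0000
t_5: node(5,0) S=42.5025 payoff=49.4175 vs cont=48.2454 → 49.4175 [stop]  node(5,1) S=59.7424 payoff=32.1776 vs cont=31.0055 → 32.1776 [stop]  node(5,2) S=83.9752 payoff=7.9448 vs cont=10.5085 → 10.5085 [wait]  node(5,3) S=118.0372 payoff=0.0000 vs cont=0.0000 → 0.0000 [wait]  node(5,4) S=165.9156 payoff=0.0000 vs cont=0.0000 → 0.0000 [wait]  node(5,5) S=233.2144 payoff=0.0000 vs cont=0.0000 → 0.0000 [wait]  ⇒ S*(5)=59.7424
t_4: node(4,0) S=50.3905 payoff=41.5295 vs cont=40.3574 → 41.5295 [stop]  node(4,1) S=70.8299 payoff=21.0901 vs cont=21.1716 → 21.1716 [wait]  node(4,2) S=99.5600 payoff=0.0000 vs cont=5.2361 → 5.2361 [wait]  node(4,3) S=139.9436 payoff=0.0000 vs cont=0.0000 → 0.0000 [wait]  node(4,4) S=196.7077 payoff=0.0000 vs cont=0.0000 → 0.0000 [wait]  ⇒ S*(4)=50.3905
t_3: node(3,0) S=59.7424 payoff=32.1776 vs cont=31.0454 → 32.1776 [stop]  node(3,1) S=83.9752 payoff=7.9448 vs cont=13.1095 → 13.1095 [wait]  node(3,2) S=118.0372 payoff=0.0000 vs cont=2.6090 → 2.6090 [wait]  node(3,3) S=165.9156 payoff=0.0000 vs cont=0.0000 → 0.0000 [wait]  ⇒ S*(3)=59.7424
t_2: node(2,0) S=70.8299 payoff=21.0901 vs cont=22.4434 → 22.4434 [wait]  node(2,1) S=99.5600 payoff=0.0000 vs cont=7.8078 → 7.8078 [wait]  node(2,2) S=139.9436 payoff=0.0000 vs cont=1.3000 → 1.3000 [wait]  ⇒ S*(2)=-
t_1: node(1,0) S=83.9752 payoff=7.9448 vs cont=15.0007 → 15.0007 [wait]  node(1,1) S=118.0372 payoff=0.0000 vs cont=4.5260 → 4.5260 [wait]  ⇒ S*(1)=-
t_0: node(0,0) S=99.5600 payoff=0.0000 vs cont=9.6875 → 9.6875 [wait]  ⇒ S*(0)=-

price = 9.6875
boundary = - - - 59.7424 50.3905 59.7424
tree:
9.6875
15.0007 4.5260
22.4434 7.8078 1.3000
32.1776 13.1095 2.6090 0.0000
41.5295 21.1716 5.2361 0.0000 0.0000
49.4175 32.1776 10.5085 0.0000 0.0000 0.0000
56.0707 41.5295 21.0901 0.0000 0.0000 0.0000 0.0000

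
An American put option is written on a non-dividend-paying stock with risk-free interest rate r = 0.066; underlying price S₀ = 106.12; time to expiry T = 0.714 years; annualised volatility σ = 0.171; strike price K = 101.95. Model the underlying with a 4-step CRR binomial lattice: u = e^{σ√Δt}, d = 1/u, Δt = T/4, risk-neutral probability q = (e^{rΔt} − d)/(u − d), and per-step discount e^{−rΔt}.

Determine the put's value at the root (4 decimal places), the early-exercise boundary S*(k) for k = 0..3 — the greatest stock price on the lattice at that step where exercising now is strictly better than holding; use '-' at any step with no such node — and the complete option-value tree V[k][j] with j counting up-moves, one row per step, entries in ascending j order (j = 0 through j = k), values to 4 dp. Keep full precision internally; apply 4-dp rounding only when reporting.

params: Δt=0.17850 u=1.07492 d=0.93030 q=0.56389 e^(-rΔt)=0.98829
t_4 payoffs: 22.4636 10.1072 0.0000 0.0000 0.0000
t_3: node(3,0) S=85.4415 payoff=16.5085 vs cont=15.3145 → 16.5085 [stop]  node(3,1) S=98.7236 payoff=3.2264 vs cont=4.3562 → 4.3562 [wait]  node(3,2) S=114.0705 payoff=0.0000 vs cont=0.0000 → 0.0000 [wait]  node(3,3) S=131.8031 payoff=0.0000 vs cont=0.0000 → 0.0000 [wait]  ⇒ S*(3)=85.4415
t_2: node(2,0) S=91.8428 payoff=10.1072 vs cont=9.5429 → 10.1072 [stop]  node(2,1) S=106.1200 payoff=0.0000 vs cont=1.8775 → 1.8775 [wait]  node(2,2) S=122.6167 payoff=0.0000 vs cont=0.0000 → 0.0000 [wait]  ⇒ S*(2)=91.8428
t_1: node(1,0) S=98.7236 payoff=3.2264 vs cont=5.4026 → 5.4026 [wait]  node(1,1) S=114.0705 payoff=0.0000 vs cont=0.8092 → 0.8092 [wait]  ⇒ S*(1)=-
t_0: node(0,0) S=106.1200 payoff=0.0000 vs cont=2.7795 → 2.7795 [wait]  ⇒ S*(0)=-

price = 2.7795
boundary = - - 91.8428 85.4415
tree:
2.7795
5.4026 0.8092
10.1072 1.8775 0.0000
16.5085 4.3562 0.0000 0.0000
22.4636 10.1072 0.0000 0.0000 0.0000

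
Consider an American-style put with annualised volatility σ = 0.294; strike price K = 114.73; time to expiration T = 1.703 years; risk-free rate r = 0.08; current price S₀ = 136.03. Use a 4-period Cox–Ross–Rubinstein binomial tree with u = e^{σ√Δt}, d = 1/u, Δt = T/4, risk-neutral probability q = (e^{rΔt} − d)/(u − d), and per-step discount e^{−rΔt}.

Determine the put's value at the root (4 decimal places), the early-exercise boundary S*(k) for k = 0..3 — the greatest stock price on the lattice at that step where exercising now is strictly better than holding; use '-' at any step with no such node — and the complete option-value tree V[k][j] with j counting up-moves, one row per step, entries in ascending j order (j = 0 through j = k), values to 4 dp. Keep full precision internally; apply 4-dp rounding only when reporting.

params: Δt=0.42575 u=1.21147 d=0.82544 q=0.54194 e^(-rΔt)=0.96651
t_4 payoffs: 51.5782 22.0448 0.0000 0.0000 0.0000
t_3: node(3,0) S=76.5064 payoff=38.2236 vs cont=34.3817 → 38.2236 [stop]  node(3,1) S=112.2852 payoff=2.4448 vs cont=9.7597 → 9.7597 [wait]  node(3,2) S=164.7961 payoff=0.0000 vs cont=0.0000 → 0.0000 [wait]  node(3,3) S=241.8642 payoff=0.0000 vs cont=0.0000 → 0.0000 [wait]  ⇒ S*(3)=76.5064
t_2: node(2,0) S=92.6852 payoff=22.0448 vs cont=22.0344 → 22.0448 [stop]  node(2,1) S=136.0300 payoff=0.0000 vs cont=4.3208 → 4.3208 [wait]  node(2,2) S=199.6454 payoff=0.0000 vs cont=0.0000 → 0.0000 [wait]  ⇒ S*(2)=92.6852
t_1: node(1,0) S=112.2852 payoff=2.4448 vs cont=12.0229 → 12.0229 [wait]  node(1,1) S=164.7961 payoff=0.0000 vs cont=1.9129 → 1.9129 [wait]  ⇒ S*(1)=-
t_0: node(0,0) S=136.0300 payoff=0.0000 vs cont=6.3248 → 6.3248 [wait]  ⇒ S*(0)=-

price = 6.3248
boundary = - - 92.6852 76.5064
tree:
6.3248
12.0229 1.9129
22.0448 4.3208 0.0000
38.2236 9.7597 0.0000 0.0000
51.5782 22.0448 0.0000 0.0000 0.0000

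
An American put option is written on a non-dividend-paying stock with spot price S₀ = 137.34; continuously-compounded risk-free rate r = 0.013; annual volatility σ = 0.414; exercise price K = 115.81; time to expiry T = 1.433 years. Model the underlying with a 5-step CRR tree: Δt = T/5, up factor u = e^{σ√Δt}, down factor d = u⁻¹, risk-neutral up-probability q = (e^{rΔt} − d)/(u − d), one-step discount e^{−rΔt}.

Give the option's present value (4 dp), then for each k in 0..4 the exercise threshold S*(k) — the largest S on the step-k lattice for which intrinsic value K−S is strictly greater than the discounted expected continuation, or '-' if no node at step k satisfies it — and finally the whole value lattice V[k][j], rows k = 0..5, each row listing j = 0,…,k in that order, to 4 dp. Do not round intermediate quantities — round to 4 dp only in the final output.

price = 14.5009
boundary = - - - 70.6370 88.1632
tree:
14.5009
21.8646 5.7346
32.0513 9.7526 0.9333
45.1730 16.4817 1.7132 0.0000
59.2151 27.6468 3.1446 0.0000 0.0000
70.4657 45.1730 5.7721 0.0000 0.0000 0.0000

params: Δt=0.28660 u=1.24812 d=0.80121 q=0.45317 e^(-rΔt)=0.99628
t_5 payoffs: 70.4657 45.1730 5.7721 0.0000 0.0000 0.0000
t_4: node(4,0) S=56.5949 payoff=59.2151 vs cont=58.7844 → 59.2151 [stop]  node(4,1) S=88.1632 payoff=27.6468 vs cont=27.2161 → 27.6468 [stop]  node(4,2) S=137.3400 payoff=0.0000 vs cont=3.1446 → 3.1446 [wait]  node(4,3) S=213.9473 payoff=0.0000 vs cont=0.0000 → 0.0000 [wait]  node(4,4) S=333.2856 payoff=0.0000 vs cont=0.0000 → 0.0000 [wait]  ⇒ S*(4)=88.1632
t_3: node(3,0) S=70.6370 payoff=45.1730 vs cont=44.7423 → 45.1730 [stop]  node(3,1) S=110.0379 payoff=5.7721 vs cont=16.4817 → 16.4817 [wait]  node(3,2) S=171.4162 payoff=0.0000 vs cont=1.7132 → 1.7132 [wait]  node(3,3) S=267.0310 payoff=0.0000 vs cont=0.0000 → 0.0000 [wait]  ⇒ S*(3)=70.6370
t_2: node(2,0) S=88.1632 payoff=27.6468 vs cont=32.0513 → 32.0513 [wait]  node(2,1) S=137.3400 payoff=0.0000 vs cont=9.7526 → 9.7526 [wait]  node(2,2) S=213.9473 payoff=0.0000 vs cont=0.9333 → 0.9333 [wait]  ⇒ S*(2)=-
t_1: node(1,0) S=110.0379 payoff=5.7721 vs cont=21.8646 → 21.8646 [wait]  node(1,1) S=171.4162 payoff=0.0000 vs cont=5.7346 → 5.7346 [wait]  ⇒ S*(1)=-
t_0: node(0,0) S=137.3400 payoff=0.0000 vs cont=14.5009 → 14.5009 [wait]  ⇒ S*(0)=-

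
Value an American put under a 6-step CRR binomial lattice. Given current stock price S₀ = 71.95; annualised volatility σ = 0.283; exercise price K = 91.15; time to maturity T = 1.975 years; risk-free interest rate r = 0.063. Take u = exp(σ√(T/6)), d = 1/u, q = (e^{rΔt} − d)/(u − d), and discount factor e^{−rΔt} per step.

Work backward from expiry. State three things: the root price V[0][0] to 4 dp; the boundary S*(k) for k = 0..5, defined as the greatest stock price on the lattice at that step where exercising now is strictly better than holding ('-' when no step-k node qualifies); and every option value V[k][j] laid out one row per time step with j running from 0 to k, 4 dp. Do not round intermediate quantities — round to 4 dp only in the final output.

price = 20.3220
boundary = - 61.1669 51.9998 61.1669 71.9500 61.1669
tree:
20.3220
29.9831 12.3498
39.1502 19.6807 6.1777
46.9434 29.9831 11.0998 1.9490
53.5686 39.1502 19.2000 4.1780 0.0000
59.2009 46.9434 29.9831 8.9565 0.0000 0.0000
63.9891 53.5686 39.1502 19.2000 0.0000 0.0000 0.0000

Δt=0.32917  u=1.17629  d=0.85013  q=0.52374  discount=0.97948
step 6 (expiry): payoffs max(K−S,0) = 63.9891 53.5686 39.1502 19.2000 0.0000 0.0000 0.0000
step 5: (k=5,j=0): S=31.9491, (K−S)⁺=59.2009, hold=57.3302 ⇒ V=59.2009 exercise | (k=5,j=1): S=44.2066, (K−S)⁺=46.9434, hold=45.0726 ⇒ V=46.9434 exercise | (k=5,j=2): S=61.1669, (K−S)⁺=29.9831, hold=28.1124 ⇒ V=29.9831 exercise | (k=5,j=3): S=84.6341, (K−S)⁺=6.5159, hold=8.9565 ⇒ V=8.9565 continue | (k=5,j=4): S=117.1047, (K−S)⁺=0.0000, hold=0.0000 ⇒ V=0.0000 continue | (k=5,j=5): S=162.0330, (K−S)⁺=0.0000, hold=0.0000 ⇒ V=0.0000 continue  boundary S*=61.1669
step 4: (k=4,j=0): S=37.5814, (K−S)⁺=53.5686, hold=51.6979 ⇒ V=53.5686 exercise | (k=4,j=1): S=51.9998, (K−S)⁺=39.1502, hold=37.2794 ⇒ V=39.1502 exercise | (k=4,j=2): S=71.9500, (K−S)⁺=19.2000, hold=18.5812 ⇒ V=19.2000 exercise | (k=4,j=3): S=99.5543, (K−S)⁺=0.0000, hold=4.1780 ⇒ V=4.1780 continue | (k=4,j=4): S=137.7492, (K−S)⁺=0.0000, hold=0.0000 ⇒ V=0.0000 continue  boundary S*=71.9500
step 3: (k=3,j=0): S=44.2066, (K−S)⁺=46.9434, hold=45.0726 ⇒ V=46.9434 exercise | (k=3,j=1): S=61.1669, (K−S)⁺=29.9831, hold=28.1124 ⇒ V=29.9831 exercise | (k=3,j=2): S=84.6341, (K−S)⁺=6.5159, hold=11.0998 ⇒ V=11.0998 continue | (k=3,j=3): S=117.1047, (K−S)⁺=0.0000, hold=1.9490 ⇒ V=1.9490 continue  boundary S*=61.1669
step 2: (k=2,j=0): S=51.9998, (K−S)⁺=39.1502, hold=37.2794 ⇒ V=39.1502 exercise | (k=2,j=1): S=71.9500, (K−S)⁺=19.2000, hold=19.6807 ⇒ V=19.6807 continue | (k=2,j=2): S=99.5543, (K−S)⁺=0.0000, hold=6.1777 ⇒ V=6.1777 continue  boundary S*=51.9998
step 1: (k=1,j=0): S=61.1669, (K−S)⁺=29.9831, hold=28.3590 ⇒ V=29.9831 exercise | (k=1,j=1): S=84.6341, (K−S)⁺=6.5159, hold=12.3498 ⇒ V=12.3498 continue  boundary S*=61.1669
step 0: (k=0,j=0): S=71.9500, (K−S)⁺=19.2000, hold=20.3220 ⇒ V=20.3220 continue  boundary S*=-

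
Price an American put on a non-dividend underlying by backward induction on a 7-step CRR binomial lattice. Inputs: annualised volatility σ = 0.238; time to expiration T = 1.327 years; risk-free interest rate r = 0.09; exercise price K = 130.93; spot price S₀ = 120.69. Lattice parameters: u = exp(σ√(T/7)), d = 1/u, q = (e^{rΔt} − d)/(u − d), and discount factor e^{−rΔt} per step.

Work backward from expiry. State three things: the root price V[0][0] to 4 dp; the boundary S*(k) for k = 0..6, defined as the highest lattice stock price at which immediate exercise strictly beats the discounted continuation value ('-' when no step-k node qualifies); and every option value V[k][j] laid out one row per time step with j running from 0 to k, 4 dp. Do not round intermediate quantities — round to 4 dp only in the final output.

Δt=0.18957, u=1.10918, d=0.90156, q=0.55700, disc=e^(-rΔt)=0.98308
k=7 terminal: V=max(K-S,0) → 72.4987 59.0426 42.4876 22.1203 0.0000 0.0000 0.0000 0.0000
k=6: j=0 S=64.8111 intr=66.1189 cont=63.9040 V=66.1189[EX]; j=1 S=79.7364 intr=51.1936 cont=48.9787 V=51.1936[EX]; j=2 S=98.0989 intr=32.8311 cont=30.6162 V=32.8311[EX]; j=3 S=120.6900 intr=10.2400 cont=9.6336 V=10.2400[EX]; j=4 S=148.4836 intr=0.0000 cont=0.0000 V=0.0000[hold]; j=5 S=182.6778 intr=0.0000 cont=0.0000 V=0.0000[hold]; j=6 S=224.7466 intr=0.0000 cont=0.0000 V=0.0000[hold]  S*(6)=120.6900
k=5: j=0 S=71.8874 intr=59.0426 cont=56.8276 V=59.0426[EX]; j=1 S=88.4424 intr=42.4876 cont=40.2727 V=42.4876[EX]; j=2 S=108.8097 intr=22.1203 cont=19.9054 V=22.1203[EX]; j=3 S=133.8674 intr=0.0000 cont=4.4596 V=4.4596[hold]; j=4 S=164.6957 intr=0.0000 cont=0.0000 V=0.0000[hold]; j=5 S=202.6234 intr=0.0000 cont=0.0000 V=0.0000[hold]  S*(5)=108.8097
k=4: j=0 S=79.7364 intr=51.1936 cont=48.9787 V=51.1936[EX]; j=1 S=98.0989 intr=32.8311 cont=30.6162 V=32.8311[EX]; j=2 S=120.6900 intr=10.2400 cont=12.0755 V=12.0755[hold]; j=3 S=148.4836 intr=0.0000 cont=1.9422 V=1.9422[hold]; j=4 S=182.6778 intr=0.0000 cont=0.0000 V=0.0000[hold]  S*(4)=98.0989
k=3: j=0 S=88.4424 intr=42.4876 cont=40.2727 V=42.4876[EX]; j=1 S=108.8097 intr=22.1203 cont=20.9105 V=22.1203[EX]; j=2 S=133.8674 intr=0.0000 cont=6.3225 V=6.3225[hold]; j=3 S=164.6957 intr=0.0000 cont=0.8458 V=0.8458[hold]  S*(3)=108.8097
k=2: j=0 S=98.0989 intr=32.8311 cont=30.6162 V=32.8311[EX]; j=1 S=120.6900 intr=10.2400 cont=13.0956 V=13.0956[hold]; j=2 S=148.4836 intr=0.0000 cont=3.2167 V=3.2167[hold]  S*(2)=98.0989
k=1: j=0 S=108.8097 intr=22.1203 cont=21.4690 V=22.1203[EX]; j=1 S=133.8674 intr=0.0000 cont=7.4646 V=7.4646[hold]  S*(1)=108.8097
k=0: j=0 S=120.6900 intr=10.2400 cont=13.7210 V=13.7210[hold]  S*(0)=-

price = 13.7210
boundary = - 108.8097 98.0989 108.8097 98.0989 108.8097 120.6900
tree:
13.7210
22.1203 7.4646
32.8311 13.0956 3.2167
42.4876 22.1203 6.3225 0.8458
51.1936 32.8311 12.0755 1.9422 0.0000
59.0426 42.4876 22.1203 4.4596 0.0000 0.0000
66.1189 51.1936 32.8311 10.2400 0.0000 0.0000 0.0000
72.4987 59.0426 42.4876 22.1203 0.0000 0.0000 0.0000 0.0000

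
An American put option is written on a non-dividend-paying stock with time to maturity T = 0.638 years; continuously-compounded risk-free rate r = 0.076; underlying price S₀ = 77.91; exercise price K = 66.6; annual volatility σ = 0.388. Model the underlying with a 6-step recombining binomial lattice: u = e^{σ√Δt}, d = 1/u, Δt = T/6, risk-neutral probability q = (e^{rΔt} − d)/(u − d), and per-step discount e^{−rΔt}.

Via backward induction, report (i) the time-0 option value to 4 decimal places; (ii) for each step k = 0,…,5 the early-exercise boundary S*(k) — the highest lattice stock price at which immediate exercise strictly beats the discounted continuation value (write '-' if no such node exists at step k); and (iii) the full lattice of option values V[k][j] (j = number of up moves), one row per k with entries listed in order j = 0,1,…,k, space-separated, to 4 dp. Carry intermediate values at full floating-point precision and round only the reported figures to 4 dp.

price = 3.6846
boundary = - - - - 46.9680 53.3028
tree:
3.6846
5.8988 1.5337
9.1727 2.7256 0.3685
13.7462 4.7552 0.7435 0.0000
19.6320 8.0925 1.5002 0.0000 0.0000
25.2140 13.2972 3.0271 0.0000 0.0000 0.0000
30.1325 19.6320 6.1081 0.0000 0.0000 0.0000 0.0000

params: Δt=0.10633 u=1.13487 d=0.88115 q=0.50039 e^(-rΔt)=0.99195
t_6 payoffs: 30.1325 19.6320 6.1081 0.0000 0.0000 0.0000 0.0000
t_5: node(5,0) S=41.3860 payoff=25.2140 vs cont=24.6779 → 25.2140 [stop]  node(5,1) S=53.3028 payoff=13.2972 vs cont=12.7612 → 13.2972 [stop]  node(5,2) S=68.6508 payoff=0.0000 vs cont=3.0271 → 3.0271 [wait]  node(5,3) S=88.4181 payoff=0.0000 vs cont=0.0000 → 0.0000 [wait]  node(5,4) S=113.8772 payoff=0.0000 vs cont=0.0000 → 0.0000 [wait]  node(5,5) S=146.6670 payoff=0.0000 vs cont=0.0000 → 0.0000 [wait]  ⇒ S*(5)=53.3028
t_4: node(4,0) S=46.9680 payoff=19.6320 vs cont=19.0960 → 19.6320 [stop]  node(4,1) S=60.4919 payoff=6.1081 vs cont=8.0925 → 8.0925 [wait]  node(4,2) S=77.9100 payoff=0.0000 vs cont=1.5002 → 1.5002 [wait]  node(4,3) S=100.3434 payoff=0.0000 vs cont=0.0000 → 0.0000 [wait]  node(4,4) S=129.2363 payoff=0.0000 vs cont=0.0000 → 0.0000 [wait]  ⇒ S*(4)=46.9680
t_3: node(3,0) S=53.3028 payoff=13.2972 vs cont=13.7462 → 13.7462 [wait]  node(3,1) S=68.6508 payoff=0.0000 vs cont=4.7552 → 4.7552 [wait]  node(3,2) S=88.4181 payoff=0.0000 vs cont=0.7435 → 0.7435 [wait]  node(3,3) S=113.8772 payoff=0.0000 vs cont=0.0000 → 0.0000 [wait]  ⇒ S*(3)=-
t_2: node(2,0) S=60.4919 payoff=6.1081 vs cont=9.1727 → 9.1727 [wait]  node(2,1) S=77.9100 payoff=0.0000 vs cont=2.7256 → 2.7256 [wait]  node(2,2) S=100.3434 payoff=0.0000 vs cont=0.3685 → 0.3685 [wait]  ⇒ S*(2)=-
t_1: node(1,0) S=68.6508 payoff=0.0000 vs cont=5.8988 → 5.8988 [wait]  node(1,1) S=88.4181 payoff=0.0000 vs cont=1.5337 → 1.5337 [wait]  ⇒ S*(1)=-
t_0: node(0,0) S=77.9100 payoff=0.0000 vs cont=3.6846 → 3.6846 [wait]  ⇒ S*(0)=-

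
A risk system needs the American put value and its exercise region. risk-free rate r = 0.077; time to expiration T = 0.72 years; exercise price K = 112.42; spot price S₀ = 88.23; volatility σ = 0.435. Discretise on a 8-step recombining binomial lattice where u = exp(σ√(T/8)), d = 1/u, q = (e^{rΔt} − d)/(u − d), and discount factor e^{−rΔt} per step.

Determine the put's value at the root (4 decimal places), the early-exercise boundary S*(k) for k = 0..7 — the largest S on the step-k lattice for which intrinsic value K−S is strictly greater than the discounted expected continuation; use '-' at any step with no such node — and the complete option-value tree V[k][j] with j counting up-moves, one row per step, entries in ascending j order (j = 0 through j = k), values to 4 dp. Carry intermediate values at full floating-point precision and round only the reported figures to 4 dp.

price = 26.7088
boundary = - - 67.9619 77.4356 67.9619 77.4356 88.2300 77.4356
tree:
26.7088
35.0673 18.5229
44.4581 25.9416 11.1845
52.7728 34.9844 17.0440 5.3398
60.0703 44.4581 25.0137 9.1203 1.5425
66.4749 52.7728 34.9844 15.1526 3.0696 0.0000
72.0960 60.0703 44.4581 24.1900 6.1085 0.0000 0.0000
77.0294 66.4749 52.7728 34.9844 12.1559 0.0000 0.0000 0.0000
81.3592 72.0960 60.0703 44.4581 24.1900 0.0000 0.0000 0.0000 0.0000

params: Δt=0.09000 u=1.13940 d=0.87766 q=0.49399 e^(-rΔt)=0.99309
t_8 payoffs: 81.3592 72.0960 60.0703 44.4581 24.1900 0.0000 0.0000 0.0000 0.0000
t_7: node(7,0) S=35.3906 payoff=77.0294 vs cont=76.2530 → 77.0294 [stop]  node(7,1) S=45.9451 payoff=66.4749 vs cont=65.6985 → 66.4749 [stop]  node(7,2) S=59.6472 payoff=52.7728 vs cont=51.9964 → 52.7728 [stop]  node(7,3) S=77.4356 payoff=34.9844 vs cont=34.2080 → 34.9844 [stop]  node(7,4) S=100.5291 payoff=11.8909 vs cont=12.1559 → 12.1559 [wait]  node(7,5) S=130.5096 payoff=0.0000 vs cont=0.0000 → 0.0000 [wait]  node(7,6) S=169.4312 payoff=0.0000 vs cont=0.0000 → 0.0000 [wait]  node(7,7) S=219.9603 payoff=0.0000 vs cont=0.0000 → 0.0000 [wait]  ⇒ S*(7)=77.4356
t_6: node(6,0) S=40.3240 payoff=72.0960 vs cont=71.3196 → 72.0960 [stop]  node(6,1) S=52.3497 payoff=60.0703 vs cont=59.2939 → 60.0703 [stop]  node(6,2) S=67.9619 payoff=44.4581 vs cont=43.6817 → 44.4581 [stop]  node(6,3) S=88.2300 payoff=24.1900 vs cont=23.5436 → 24.1900 [stop]  node(6,4) S=114.5426 payoff=0.0000 vs cont=6.1085 → 6.1085 [wait]  node(6,5) S=148.7024 payoff=0.0000 vs cont=0.0000 → 0.0000 [wait]  node(6,6) S=193.0496 payoff=0.0000 vs cont=0.0000 → 0.0000 [wait]  ⇒ S*(6)=88.2300
t_5: node(5,0) S=45.9451 payoff=66.4749 vs cont=65.6985 → 66.4749 [stop]  node(5,1) S=59.6472 payoff=52.7728 vs cont=51.9964 → 52.7728 [stop]  node(5,2) S=77.4356 payoff=34.9844 vs cont=34.2080 → 34.9844 [stop]  node(5,3) S=100.5291 payoff=11.8909 vs cont=15.1526 → 15.1526 [wait]  node(5,4) S=130.5096 payoff=0.0000 vs cont=3.0696 → 3.0696 [wait]  node(5,5) S=169.4312 payoff=0.0000 vs cont=0.0000 → 0.0000 [wait]  ⇒ S*(5)=77.4356
t_4: node(4,0) S=52.3497 payoff=60.0703 vs cont=59.2939 → 60.0703 [stop]  node(4,1) S=67.9619 payoff=44.4581 vs cont=43.6817 → 44.4581 [stop]  node(4,2) S=88.2300 payoff=24.1900 vs cont=25.0137 → 25.0137 [wait]  node(4,3) S=114.5426 payoff=0.0000 vs cont=9.1203 → 9.1203 [wait]  node(4,4) S=148.7024 payoff=0.0000 vs cont=1.5425 → 1.5425 [wait]  ⇒ S*(4)=67.9619
t_3: node(3,0) S=59.6472 payoff=52.7728 vs cont=51.9964 → 52.7728 [stop]  node(3,1) S=77.4356 payoff=34.9844 vs cont=34.6121 → 34.9844 [stop]  node(3,2) S=100.5291 payoff=11.8909 vs cont=17.0440 → 17.0440 [wait]  node(3,3) S=130.5096 payoff=0.0000 vs cont=5.3398 → 5.3398 [wait]  ⇒ S*(3)=77.4356
t_2: node(2,0) S=67.9619 payoff=44.4581 vs cont=43.6817 → 44.4581 [stop]  node(2,1) S=88.2300 payoff=24.1900 vs cont=25.9416 → 25.9416 [wait]  node(2,2) S=114.5426 payoff=0.0000 vs cont=11.1845 → 11.1845 [wait]  ⇒ S*(2)=67.9619
t_1: node(1,0) S=77.4356 payoff=34.9844 vs cont=35.0673 → 35.0673 [wait]  node(1,1) S=100.5291 payoff=11.8909 vs cont=18.5229 → 18.5229 [wait]  ⇒ S*(1)=-
t_0: node(0,0) S=88.2300 payoff=24.1900 vs cont=26.7088 → 26.7088 [wait]  ⇒ S*(0)=-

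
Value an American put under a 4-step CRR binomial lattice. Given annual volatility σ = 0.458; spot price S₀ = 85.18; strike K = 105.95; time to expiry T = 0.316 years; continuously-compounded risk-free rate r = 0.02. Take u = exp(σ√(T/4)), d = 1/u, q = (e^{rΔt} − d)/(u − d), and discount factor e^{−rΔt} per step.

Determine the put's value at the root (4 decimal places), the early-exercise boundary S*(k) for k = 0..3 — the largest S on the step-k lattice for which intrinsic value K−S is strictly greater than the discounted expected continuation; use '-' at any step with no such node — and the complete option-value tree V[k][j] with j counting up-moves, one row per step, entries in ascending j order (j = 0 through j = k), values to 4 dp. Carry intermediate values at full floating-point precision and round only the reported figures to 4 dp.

Δt=0.07900, u=1.13738, d=0.87921, q=0.47399, disc=e^(-rΔt)=0.99842
k=4 terminal: V=max(K-S,0) → 55.0508 40.1048 20.7700 0.0000 0.0000
k=3: j=0 S=57.8919 intr=48.0581 cont=47.8908 V=48.0581[EX]; j=1 S=74.8912 intr=31.0588 cont=30.8915 V=31.0588[EX]; j=2 S=96.8823 intr=9.0677 cont=10.9080 V=10.9080[hold]; j=3 S=125.3307 intr=0.0000 cont=0.0000 V=0.0000[hold]  S*(3)=74.8912
k=2: j=0 S=65.8452 intr=40.1048 cont=39.9375 V=40.1048[EX]; j=1 S=85.1800 intr=20.7700 cont=21.4736 V=21.4736[hold]; j=2 S=110.1922 intr=0.0000 cont=5.7287 V=5.7287[hold]  S*(2)=65.8452
k=1: j=0 S=74.8912 intr=31.0588 cont=31.2245 V=31.2245[hold]; j=1 S=96.8823 intr=9.0677 cont=13.9886 V=13.9886[hold]  S*(1)=-
k=0: j=0 S=85.1800 intr=20.7700 cont=23.0185 V=23.0185[hold]  S*(0)=-

price = 23.0185
boundary = - - 65.8452 74.8912
tree:
23.0185
31.2245 13.9886
40.1048 21.4736 5.7287
48.0581 31.0588 10.9080 0.0000
55.0508 40.1048 20.7700 0.0000 0.0000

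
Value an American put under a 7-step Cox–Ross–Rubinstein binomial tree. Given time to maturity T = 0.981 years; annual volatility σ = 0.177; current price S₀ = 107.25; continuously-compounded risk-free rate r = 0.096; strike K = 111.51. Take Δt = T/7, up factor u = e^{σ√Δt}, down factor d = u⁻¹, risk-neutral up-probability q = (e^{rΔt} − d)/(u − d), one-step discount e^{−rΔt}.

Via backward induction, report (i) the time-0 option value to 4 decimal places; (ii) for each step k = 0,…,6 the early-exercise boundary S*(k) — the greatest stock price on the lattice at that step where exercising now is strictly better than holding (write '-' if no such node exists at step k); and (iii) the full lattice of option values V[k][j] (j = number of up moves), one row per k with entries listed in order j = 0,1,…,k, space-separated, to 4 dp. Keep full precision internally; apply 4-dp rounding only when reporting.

Δt=0.14014  u=1.06851  d=0.93589  q=0.58557  discount=0.98664
step 7 (expiry): payoffs max(K−S,0) = 44.0635 34.5060 23.5942 11.1362 0.0000 0.0000 0.0000 0.0000
step 6: (k=6,j=0): S=72.0670, (K−S)⁺=39.4430, hold=37.9529 ⇒ V=39.4430 exercise | (k=6,j=1): S=82.2792, (K−S)⁺=29.2308, hold=27.7406 ⇒ V=29.2308 exercise | (k=6,j=2): S=93.9385, (K−S)⁺=17.5715, hold=16.0813 ⇒ V=17.5715 exercise | (k=6,j=3): S=107.2500, (K−S)⁺=4.2600, hold=4.5535 ⇒ V=4.5535 continue | (k=6,j=4): S=122.4478, (K−S)⁺=0.0000, hold=0.0000 ⇒ V=0.0000 continue | (k=6,j=5): S=139.7992, (K−S)⁺=0.0000, hold=0.0000 ⇒ V=0.0000 continue | (k=6,j=6): S=159.6093, (K−S)⁺=0.0000, hold=0.0000 ⇒ V=0.0000 continue  boundary S*=93.9385
step 5: (k=5,j=0): S=77.0040, (K−S)⁺=34.5060, hold=33.0159 ⇒ V=34.5060 exercise | (k=5,j=1): S=87.9158, (K−S)⁺=23.5942, hold=22.1041 ⇒ V=23.5942 exercise | (k=5,j=2): S=100.3738, (K−S)⁺=11.1362, hold=9.8155 ⇒ V=11.1362 exercise | (k=5,j=3): S=114.5972, (K−S)⁺=0.0000, hold=1.8619 ⇒ V=1.8619 continue | (k=5,j=4): S=130.8362, (K−S)⁺=0.0000, hold=0.0000 ⇒ V=0.0000 continue | (k=5,j=5): S=149.3762, (K−S)⁺=0.0000, hold=0.0000 ⇒ V=0.0000 continue  boundary S*=100.3738
step 4: (k=4,j=0): S=82.2792, (K−S)⁺=29.2308, hold=27.7406 ⇒ V=29.2308 exercise | (k=4,j=1): S=93.9385, (K−S)⁺=17.5715, hold=16.0813 ⇒ V=17.5715 exercise | (k=4,j=2): S=107.2500, (K−S)⁺=4.2600, hold=5.6291 ⇒ V=5.6291 continue | (k=4,j=3): S=122.4478, (K−S)⁺=0.0000, hold=0.7613 ⇒ V=0.7613 continue | (k=4,j=4): S=139.7992, (K−S)⁺=0.0000, hold=0.0000 ⇒ V=0.0000 continue  boundary S*=93.9385
step 3: (k=3,j=0): S=87.9158, (K−S)⁺=23.5942, hold=22.1041 ⇒ V=23.5942 exercise | (k=3,j=1): S=100.3738, (K−S)⁺=11.1362, hold=10.4370 ⇒ V=11.1362 exercise | (k=3,j=2): S=114.5972, (K−S)⁺=0.0000, hold=2.7415 ⇒ V=2.7415 continue | (k=3,j=3): S=130.8362, (K−S)⁺=0.0000, hold=0.3113 ⇒ V=0.3113 continue  boundary S*=100.3738
step 2: (k=2,j=0): S=93.9385, (K−S)⁺=17.5715, hold=16.0813 ⇒ V=17.5715 exercise | (k=2,j=1): S=107.2500, (K−S)⁺=4.2600, hold=6.1374 ⇒ V=6.1374 continue | (k=2,j=2): S=122.4478, (K−S)⁺=0.0000, hold=1.3008 ⇒ V=1.3008 continue  boundary S*=93.9385
step 1: (k=1,j=0): S=100.3738, (K−S)⁺=11.1362, hold=10.7307 ⇒ V=11.1362 exercise | (k=1,j=1): S=114.5972, (K−S)⁺=0.0000, hold=3.2611 ⇒ V=3.2611 continue  boundary S*=100.3738
step 0: (k=0,j=0): S=107.2500, (K−S)⁺=4.2600, hold=6.4375 ⇒ V=6.4375 continue  boundary S*=-

price = 6.4375
boundary = - 100.3738 93.9385 100.3738 93.9385 100.3738 93.9385
tree:
6.4375
11.1362 3.2611
17.5715 6.1374 1.3008
23.5942 11.1362 2.7415 0.3113
29.2308 17.5715 5.6291 0.7613 0.0000
34.5060 23.5942 11.1362 1.8619 0.0000 0.0000
39.4430 29.2308 17.5715 4.5535 0.0000 0.0000 0.0000
44.0635 34.5060 23.5942 11.1362 0.0000 0.0000 0.0000 0.0000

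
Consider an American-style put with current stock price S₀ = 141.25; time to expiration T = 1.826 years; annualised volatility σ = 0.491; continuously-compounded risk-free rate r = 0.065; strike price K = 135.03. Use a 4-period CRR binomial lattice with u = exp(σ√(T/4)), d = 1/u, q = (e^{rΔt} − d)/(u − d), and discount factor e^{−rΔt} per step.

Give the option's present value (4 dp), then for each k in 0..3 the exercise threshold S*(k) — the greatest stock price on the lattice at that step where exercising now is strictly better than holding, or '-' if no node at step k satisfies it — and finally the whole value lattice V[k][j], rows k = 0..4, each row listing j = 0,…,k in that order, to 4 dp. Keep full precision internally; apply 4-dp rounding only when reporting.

price = 25.1935
boundary = - - 72.7512 101.3711
tree:
25.1935
40.3880 9.1678
62.2788 17.5664 0.0000
82.8185 33.6589 0.0000 0.0000
97.5593 62.2788 0.0000 0.0000 0.0000

params: Δt=0.45650 u=1.39339 d=0.71767 q=0.46239 e^(-rΔt)=0.97076
t_4 payoffs: 97.5593 62.2788 0.0000 0.0000 0.0000
t_3: node(3,0) S=52.2115 payoff=82.8185 vs cont=78.8707 → 82.8185 [stop]  node(3,1) S=101.3711 payoff=33.6589 vs cont=32.5030 → 33.6589 [stop]  node(3,2) S=196.8170 payoff=0.0000 vs cont=0.0000 → 0.0000 [wait]  node(3,3) S=382.1299 payoff=0.0000 vs cont=0.0000 → 0.0000 [wait]  ⇒ S*(3)=101.3711
t_2: node(2,0) S=72.7512 payoff=62.2788 vs cont=58.3310 → 62.2788 [stop]  node(2,1) S=141.2500 payoff=0.0000 vs cont=17.5664 → 17.5664 [wait]  node(2,2) S=274.2438 payoff=0.0000 vs cont=0.0000 → 0.0000 [wait]  ⇒ S*(2)=72.7512
t_1: node(1,0) S=101.3711 payoff=33.6589 vs cont=40.3880 → 40.3880 [wait]  node(1,1) S=196.8170 payoff=0.0000 vs cont=9.1678 → 9.1678 [wait]  ⇒ S*(1)=-
t_0: node(0,0) S=141.2500 payoff=0.0000 vs cont=25.1935 → 25.1935 [wait]  ⇒ S*(0)=-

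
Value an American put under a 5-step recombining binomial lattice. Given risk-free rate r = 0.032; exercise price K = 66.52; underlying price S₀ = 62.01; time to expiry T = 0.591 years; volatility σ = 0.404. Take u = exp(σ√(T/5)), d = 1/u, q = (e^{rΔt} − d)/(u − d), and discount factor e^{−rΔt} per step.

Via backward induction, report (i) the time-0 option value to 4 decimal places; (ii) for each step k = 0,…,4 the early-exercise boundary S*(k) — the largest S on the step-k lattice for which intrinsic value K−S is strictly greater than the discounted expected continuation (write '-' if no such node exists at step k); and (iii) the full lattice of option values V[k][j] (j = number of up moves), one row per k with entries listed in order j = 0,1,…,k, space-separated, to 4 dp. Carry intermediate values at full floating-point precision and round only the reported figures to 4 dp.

price = 9.8993
boundary = - - - 40.8786 46.9697
tree:
9.8993
14.2465 5.2478
19.6359 8.4957 1.7557
25.6414 13.2573 3.3822 0.0000
30.9426 19.5503 6.5156 0.0000 0.0000
35.5563 25.6414 12.5516 0.0000 0.0000 0.0000

Δt=0.11820  u=1.14900  d=0.87032  q=0.47893  discount=0.99622
step 5 (expiry): payoffs max(K−S,0) = 35.5563 25.6414 12.5516 0.0000 0.0000 0.0000
step 4: (k=4,j=0): S=35.5774, (K−S)⁺=30.9426, hold=30.6914 ⇒ V=30.9426 exercise | (k=4,j=1): S=46.9697, (K−S)⁺=19.5503, hold=19.2991 ⇒ V=19.5503 exercise | (k=4,j=2): S=62.0100, (K−S)⁺=4.5100, hold=6.5156 ⇒ V=6.5156 continue | (k=4,j=3): S=81.8663, (K−S)⁺=0.0000, hold=0.0000 ⇒ V=0.0000 continue | (k=4,j=4): S=108.0809, (K−S)⁺=0.0000, hold=0.0000 ⇒ V=0.0000 continue  boundary S*=46.9697
step 3: (k=3,j=0): S=40.8786, (K−S)⁺=25.6414, hold=25.3902 ⇒ V=25.6414 exercise | (k=3,j=1): S=53.9684, (K−S)⁺=12.5516, hold=13.2573 ⇒ V=13.2573 continue | (k=3,j=2): S=71.2498, (K−S)⁺=0.0000, hold=3.3822 ⇒ V=3.3822 continue | (k=3,j=3): S=94.0648, (K−S)⁺=0.0000, hold=0.0000 ⇒ V=0.0000 continue  boundary S*=40.8786
step 2: (k=2,j=0): S=46.9697, (K−S)⁺=19.5503, hold=19.6359 ⇒ V=19.6359 continue | (k=2,j=1): S=62.0100, (K−S)⁺=4.5100, hold=8.4957 ⇒ V=8.4957 continue | (k=2,j=2): S=81.8663, (K−S)⁺=0.0000, hold=1.7557 ⇒ V=1.7557 continue  boundary S*=-
step 1: (k=1,j=0): S=53.9684, (K−S)⁺=12.5516, hold=14.2465 ⇒ V=14.2465 continue | (k=1,j=1): S=71.2498, (K−S)⁺=0.0000, hold=5.2478 ⇒ V=5.2478 continue  boundary S*=-
step 0: (k=0,j=0): S=62.0100, (K−S)⁺=4.5100, hold=9.8993 ⇒ V=9.8993 continue  boundary S*=-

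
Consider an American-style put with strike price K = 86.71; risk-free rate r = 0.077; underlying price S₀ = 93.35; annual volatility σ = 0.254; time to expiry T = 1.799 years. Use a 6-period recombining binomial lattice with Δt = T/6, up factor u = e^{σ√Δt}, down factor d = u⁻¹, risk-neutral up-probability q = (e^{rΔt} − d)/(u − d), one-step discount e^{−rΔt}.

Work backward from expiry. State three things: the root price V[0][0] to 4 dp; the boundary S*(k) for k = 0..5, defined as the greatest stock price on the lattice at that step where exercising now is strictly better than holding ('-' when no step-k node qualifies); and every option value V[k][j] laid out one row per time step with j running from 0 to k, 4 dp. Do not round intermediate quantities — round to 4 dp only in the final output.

Δt=0.29983  u=1.14922  d=0.87016  q=0.54898  discount=0.97718
step 6 (expiry): payoffs max(K−S,0) = 46.1875 33.1917 16.0281 0.0000 0.0000 0.0000 0.0000
step 5: (k=5,j=0): S=46.5693, (K−S)⁺=40.1407, hold=38.1617 ⇒ V=40.1407 exercise | (k=5,j=1): S=61.5043, (K−S)⁺=25.2057, hold=23.2267 ⇒ V=25.2057 exercise | (k=5,j=2): S=81.2291, (K−S)⁺=5.4809, hold=7.0640 ⇒ V=7.0640 continue | (k=5,j=3): S=107.2796, (K−S)⁺=0.0000, hold=0.0000 ⇒ V=0.0000 continue | (k=5,j=4): S=141.6847, (K−S)⁺=0.0000, hold=0.0000 ⇒ V=0.0000 continue | (k=5,j=5): S=187.1238, (K−S)⁺=0.0000, hold=0.0000 ⇒ V=0.0000 continue  boundary S*=61.5043
step 4: (k=4,j=0): S=53.5183, (K−S)⁺=33.1917, hold=31.2127 ⇒ V=33.1917 exercise | (k=4,j=1): S=70.6819, (K−S)⁺=16.0281, hold=14.8983 ⇒ V=16.0281 exercise | (k=4,j=2): S=93.3500, (K−S)⁺=0.0000, hold=3.1133 ⇒ V=3.1133 continue | (k=4,j=3): S=123.2878, (K−S)⁺=0.0000, hold=0.0000 ⇒ V=0.0000 continue | (k=4,j=4): S=162.8269, (K−S)⁺=0.0000, hold=0.0000 ⇒ V=0.0000 continue  boundary S*=70.6819
step 3: (k=3,j=0): S=61.5043, (K−S)⁺=25.2057, hold=23.2267 ⇒ V=25.2057 exercise | (k=3,j=1): S=81.2291, (K−S)⁺=5.4809, hold=8.7341 ⇒ V=8.7341 continue | (k=3,j=2): S=107.2796, (K−S)⁺=0.0000, hold=1.3721 ⇒ V=1.3721 continue | (k=3,j=3): S=141.6847, (K−S)⁺=0.0000, hold=0.0000 ⇒ V=0.0000 continue  boundary S*=61.5043
step 2: (k=2,j=0): S=70.6819, (K−S)⁺=16.0281, hold=15.7943 ⇒ V=16.0281 exercise | (k=2,j=1): S=93.3500, (K−S)⁺=0.0000, hold=4.5855 ⇒ V=4.5855 continue | (k=2,j=2): S=123.2878, (K−S)⁺=0.0000, hold=0.6047 ⇒ V=0.6047 continue  boundary S*=70.6819
step 1: (k=1,j=0): S=81.2291, (K−S)⁺=5.4809, hold=9.5239 ⇒ V=9.5239 continue | (k=1,j=1): S=107.2796, (K−S)⁺=0.0000, hold=2.3453 ⇒ V=2.3453 continue  boundary S*=-
step 0: (k=0,j=0): S=93.3500, (K−S)⁺=0.0000, hold=5.4556 ⇒ V=5.4556 continue  boundary S*=-

price = 5.4556
boundary = - - 70.6819 61.5043 70.6819 61.5043
tree:
5.4556
9.5239 2.3453
16.0281 4.5855 0.6047
25.2057 8.7341 1.3721 0.0000
33.1917 16.0281 3.1133 0.0000 0.0000
40.1407 25.2057 7.0640 0.0000 0.0000 0.0000
46.1875 33.1917 16.0281 0.0000 0.0000 0.0000 0.0000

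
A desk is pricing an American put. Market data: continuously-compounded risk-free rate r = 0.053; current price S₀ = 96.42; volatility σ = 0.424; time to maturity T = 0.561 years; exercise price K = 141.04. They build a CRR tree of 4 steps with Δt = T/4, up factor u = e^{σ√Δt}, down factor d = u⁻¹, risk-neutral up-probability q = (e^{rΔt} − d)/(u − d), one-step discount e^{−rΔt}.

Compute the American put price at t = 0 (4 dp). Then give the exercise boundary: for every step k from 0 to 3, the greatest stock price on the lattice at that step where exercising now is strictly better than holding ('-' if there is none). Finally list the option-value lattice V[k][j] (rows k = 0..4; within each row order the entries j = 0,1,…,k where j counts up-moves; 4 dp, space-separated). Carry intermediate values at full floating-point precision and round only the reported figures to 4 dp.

Δt=0.14025  u=1.17209  d=0.85318  q=0.48378  discount=0.99259
step 4 (expiry): payoffs max(K−S,0) = 89.9514 70.8548 44.6200 8.5789 0.0000
step 3: (k=3,j=0): S=59.8804, (K−S)⁺=81.1596, hold=80.1151 ⇒ V=81.1596 exercise | (k=3,j=1): S=82.2634, (K−S)⁺=58.7766, hold=57.7321 ⇒ V=58.7766 exercise | (k=3,j=2): S=113.0128, (K−S)⁺=28.0272, hold=26.9827 ⇒ V=28.0272 exercise | (k=3,j=3): S=155.2563, (K−S)⁺=0.0000, hold=4.3958 ⇒ V=4.3958 continue  boundary S*=113.0128
step 2: (k=2,j=0): S=70.1852, (K−S)⁺=70.8548, hold=69.8103 ⇒ V=70.8548 exercise | (k=2,j=1): S=96.4200, (K−S)⁺=44.6200, hold=43.5755 ⇒ V=44.6200 exercise | (k=2,j=2): S=132.4611, (K−S)⁺=8.5789, hold=16.4718 ⇒ V=16.4718 continue  boundary S*=96.4200
step 1: (k=1,j=0): S=82.2634, (K−S)⁺=58.7766, hold=57.7321 ⇒ V=58.7766 exercise | (k=1,j=1): S=113.0128, (K−S)⁺=28.0272, hold=30.7729 ⇒ V=30.7729 continue  boundary S*=82.2634
step 0: (k=0,j=0): S=96.4200, (K−S)⁺=44.6200, hold=44.8940 ⇒ V=44.8940 continue  boundary S*=-

price = 44.8940
boundary = - 82.2634 96.4200 113.0128
tree:
44.8940
58.7766 30.7729
70.8548 44.6200 16.4718
81.1596 58.7766 28.0272 4.3958
89.9514 70.8548 44.6200 8.5789 0.0000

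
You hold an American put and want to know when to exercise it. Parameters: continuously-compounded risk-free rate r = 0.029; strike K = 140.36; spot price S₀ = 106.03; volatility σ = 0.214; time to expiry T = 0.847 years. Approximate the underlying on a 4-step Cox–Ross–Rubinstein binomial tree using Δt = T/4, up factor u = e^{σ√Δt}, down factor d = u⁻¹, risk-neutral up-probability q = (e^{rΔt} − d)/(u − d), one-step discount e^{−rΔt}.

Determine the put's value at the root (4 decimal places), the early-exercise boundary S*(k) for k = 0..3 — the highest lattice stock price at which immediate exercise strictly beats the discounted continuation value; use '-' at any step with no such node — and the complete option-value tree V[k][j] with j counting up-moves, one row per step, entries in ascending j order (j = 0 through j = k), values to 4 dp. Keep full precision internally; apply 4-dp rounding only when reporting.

price = 34.3300
boundary = 106.0300 96.0863 106.0300 117.0027
tree:
34.3300
44.2737 23.9994
53.2848 34.3300 14.2308
61.4508 44.2737 23.3573 5.5160
68.8511 53.2848 34.3300 11.2491 0.0000

Δt=0.21175, u=1.10349, d=0.90622, q=0.50663, disc=e^(-rΔt)=0.99388
k=4 terminal: V=max(K-S,0) → 68.8511 53.2848 34.3300 11.2491 0.0000
k=3: j=0 S=78.9092 intr=61.4508 cont=60.5916 V=61.4508[EX]; j=1 S=96.0863 intr=44.2737 cont=43.4144 V=44.2737[EX]; j=2 S=117.0027 intr=23.3573 cont=22.4980 V=23.3573[EX]; j=3 S=142.4722 intr=0.0000 cont=5.5160 V=5.5160[hold]  S*(3)=117.0027
k=2: j=0 S=87.0752 intr=53.2848 cont=52.4255 V=53.2848[EX]; j=1 S=106.0300 intr=34.3300 cont=33.4707 V=34.3300[EX]; j=2 S=129.1109 intr=11.2491 cont=14.2308 V=14.2308[hold]  S*(2)=106.0300
k=1: j=0 S=96.0863 intr=44.2737 cont=43.4144 V=44.2737[EX]; j=1 S=117.0027 intr=23.3573 cont=23.9994 V=23.9994[hold]  S*(1)=96.0863
k=0: j=0 S=106.0300 intr=34.3300 cont=33.7940 V=34.3300[EX]  S*(0)=106.0300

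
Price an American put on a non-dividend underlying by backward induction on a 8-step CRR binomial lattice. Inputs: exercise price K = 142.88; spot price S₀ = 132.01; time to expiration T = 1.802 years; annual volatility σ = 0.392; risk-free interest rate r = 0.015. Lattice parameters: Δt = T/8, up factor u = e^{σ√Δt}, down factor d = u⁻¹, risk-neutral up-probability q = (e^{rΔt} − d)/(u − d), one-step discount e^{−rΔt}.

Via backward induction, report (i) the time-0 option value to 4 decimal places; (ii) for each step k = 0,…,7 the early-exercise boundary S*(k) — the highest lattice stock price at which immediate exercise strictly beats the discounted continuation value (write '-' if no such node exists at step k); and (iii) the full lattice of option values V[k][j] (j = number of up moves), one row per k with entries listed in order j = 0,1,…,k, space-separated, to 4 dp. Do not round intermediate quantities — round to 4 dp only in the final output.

params: Δt=0.22525 u=1.20448 d=0.83024 q=0.46267 e^(-rΔt)=0.99663
t_8 payoffs: 113.0798 99.6469 80.1590 51.8866 10.8700 0.0000 0.0000 0.0000 0.0000
t_7: node(7,0) S=35.8937 payoff=106.9863 vs cont=106.5044 → 106.9863 [stop]  node(7,1) S=52.0733 payoff=90.8067 vs cont=90.3248 → 90.8067 [stop]  node(7,2) S=75.5460 payoff=67.3340 vs cont=66.8520 → 67.3340 [stop]  node(7,3) S=109.5995 payoff=33.2805 vs cont=32.7986 → 33.2805 [stop]  node(7,4) S=159.0030 payoff=0.0000 vs cont=5.8211 → 5.8211 [wait]  node(7,5) S=230.6758 payoff=0.0000 vs cont=0.0000 → 0.0000 [wait]  node(7,6) S=334.6562 payoff=0.0000 vs cont=0.0000 → 0.0000 [wait]  node(7,7) S=485.5072 payoff=0.0000 vs cont=0.0000 → 0.0000 [wait]  ⇒ S*(7)=109.5995
t_6: node(6,0) S=43.2331 payoff=99.6469 vs cont=99.1650 → 99.6469 [stop]  node(6,1) S=62.7210 payoff=80.1590 vs cont=79.6770 → 80.1590 [stop]  node(6,2) S=90.9934 payoff=51.8866 vs cont=51.4046 → 51.8866 [stop]  node(6,3) S=132.0100 payoff=10.8700 vs cont=20.5066 → 20.5066 [wait]  node(6,4) S=191.5154 payoff=0.0000 vs cont=3.1173 → 3.1173 [wait]  node(6,5) S=277.8436 payoff=0.0000 vs cont=0.0000 → 0.0000 [wait]  node(6,6) S=403.0856 payoff=0.0000 vs cont=0.0000 → 0.0000 [wait]  ⇒ S*(6)=90.9934
t_5: node(5,0) S=52.0733 payoff=90.8067 vs cont=90.3248 → 90.8067 [stop]  node(5,1) S=75.5460 payoff=67.3340 vs cont=66.8520 → 67.3340 [stop]  node(5,2) S=109.5995 payoff=33.2805 vs cont=37.2421 → 37.2421 [wait]  node(5,3) S=159.0030 payoff=0.0000 vs cont=12.4191 → 12.4191 [wait]  node(5,4) S=230.6758 payoff=0.0000 vs cont=1.6694 → 1.6694 [wait]  node(5,5) S=334.6562 payoff=0.0000 vs cont=0.0000 → 0.0000 [wait]  ⇒ S*(5)=75.5460
t_4: node(4,0) S=62.7210 payoff=80.1590 vs cont=79.6770 → 80.1590 [stop]  node(4,1) S=90.9934 payoff=51.8866 vs cont=53.2313 → 53.2313 [wait]  node(4,2) S=132.0100 payoff=10.8700 vs cont=25.6705 → 25.6705 [wait]  node(4,3) S=191.5154 payoff=0.0000 vs cont=7.4205 → 7.4205 [wait]  node(4,4) S=277.8436 payoff=0.0000 vs cont=0.8940 → 0.8940 [wait]  ⇒ S*(4)=62.7210
t_3: node(3,0) S=75.5460 payoff=67.3340 vs cont=67.4721 → 67.4721 [wait]  node(3,1) S=109.5995 payoff=33.2805 vs cont=40.3433 → 40.3433 [wait]  node(3,2) S=159.0030 payoff=0.0000 vs cont=17.1687 → 17.1687 [wait]  node(3,3) S=230.6758 payoff=0.0000 vs cont=4.3861 → 4.3861 [wait]  ⇒ S*(3)=-
t_2: node(2,0) S=90.9934 payoff=51.8866 vs cont=54.7353 → 54.7353 [wait]  node(2,1) S=132.0100 payoff=10.8700 vs cont=29.5213 → 29.5213 [wait]  node(2,2) S=191.5154 payoff=0.0000 vs cont=11.2167 → 11.2167 [wait]  ⇒ S*(2)=-
t_1: node(1,0) S=109.5995 payoff=33.2805 vs cont=42.9244 → 42.9244 [wait]  node(1,1) S=159.0030 payoff=0.0000 vs cont=20.9814 → 20.9814 [wait]  ⇒ S*(1)=-
t_0: node(0,0) S=132.0100 payoff=10.8700 vs cont=32.6615 → 32.6615 [wait]  ⇒ S*(0)=-

price = 32.6615
boundary = - - - - 62.7210 75.5460 90.9934 109.5995
tree:
32.6615
42.9244 20.9814
54.7353 29.5213 11.2167
67.4721 40.3433 17.1687 4.3861
80.1590 53.2313 25.6705 7.4205 0.8940
90.8067 67.3340 37.2421 12.4191 1.6694 0.0000
99.6469 80.1590 51.8866 20.5066 3.1173 0.0000 0.0000
106.9863 90.8067 67.3340 33.2805 5.8211 0.0000 0.0000 0.0000
113.0798 99.6469 80.1590 51.8866 10.8700 0.0000 0.0000 0.0000 0.0000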